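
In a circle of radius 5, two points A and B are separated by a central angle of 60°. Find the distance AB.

Chord = 2(5) sin(30°) = 5

5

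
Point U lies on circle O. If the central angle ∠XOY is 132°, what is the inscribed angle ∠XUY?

By the inscribed angle theorem, the inscribed angle is half the central angle.
Inscribed angle = 132° / 2 = 66°

66°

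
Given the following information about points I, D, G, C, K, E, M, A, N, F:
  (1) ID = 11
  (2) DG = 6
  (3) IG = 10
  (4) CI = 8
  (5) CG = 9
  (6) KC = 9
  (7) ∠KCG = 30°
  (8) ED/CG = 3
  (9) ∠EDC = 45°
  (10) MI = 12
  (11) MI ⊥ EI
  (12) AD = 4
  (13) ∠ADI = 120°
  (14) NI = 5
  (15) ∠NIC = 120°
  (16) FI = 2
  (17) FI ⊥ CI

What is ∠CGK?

Step 1: By the law of cosines on triangle GCK: GK² = 9² + 9² − 2·9·9·cos(30°) = 21.7, so GK ≈ 4.66.
Step 2: By the inverse law of cosines on triangle CGK: cos(∠CGK) = (9² + 4.66² − 9²) / (2·9·4.66) = 21.7/83.86 = 0.2588, so ∠CGK = 75°.

Therefore, the measure of angle ∠CGK = 75°.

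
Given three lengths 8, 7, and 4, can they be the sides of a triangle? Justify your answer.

Sort the sides: 4, 7, 8.
It suffices to check that the sum of the two smallest exceeds the largest:
4 + 7 = 11 > 8. ✓
Yes, a valid triangle can be formed.

Yes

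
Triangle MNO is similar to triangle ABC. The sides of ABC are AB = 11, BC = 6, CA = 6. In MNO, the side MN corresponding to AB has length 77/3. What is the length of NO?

Similar triangles have proportional sides. Setting up the proportion:
MN / AB = NO / BC
77/3 / 11 = NO / 6
NO = 6 * 77/3 / 11 = 14.

14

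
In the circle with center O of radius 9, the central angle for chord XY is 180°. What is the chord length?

Chord length = 2r sin(θ/2)
= 2 × 9 × sin(180°/2)
= 2 × 9 × sin(90°)
= 18

18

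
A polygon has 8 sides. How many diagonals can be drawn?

The number of diagonals in an n-gon is n(n - 3)/2.
For n = 8: 8(8 - 3)/2 = 8 × 5 / 2 = 20.

20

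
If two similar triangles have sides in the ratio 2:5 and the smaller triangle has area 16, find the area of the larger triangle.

For similar figures, the area ratio equals the square of the side ratio.
Side ratio (the smaller triangle to the larger triangle) = 2:5, so area ratio = 2^2:5^2 = 4:25.
If the area of the smaller triangle is 16, then the area of the larger triangle = 16 * (25/4) = 100.

100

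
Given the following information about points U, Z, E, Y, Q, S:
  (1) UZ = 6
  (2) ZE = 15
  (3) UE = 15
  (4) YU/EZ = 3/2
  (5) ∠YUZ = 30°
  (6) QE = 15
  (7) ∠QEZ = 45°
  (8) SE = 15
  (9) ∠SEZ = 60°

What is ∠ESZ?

Step 1: By the law of cosines on triangle SEZ: SZ² = 15² + 15² − 2·15·15·cos(60°) = 225, so SZ = 15.
Step 2: By the inverse law of cosines on triangle ESZ: cos(∠ESZ) = (15² + 15² − 15²) / (2·15·15) = 225/450 = 0.5, so ∠ESZ = 60°.

Therefore, the measure of angle ∠ESZ = 60°.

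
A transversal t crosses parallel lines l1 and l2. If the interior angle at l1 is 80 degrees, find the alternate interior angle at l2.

Alternate interior angles lie on opposite sides of the transversal, between the parallel lines.
By the alternate interior angle theorem, they are equal: 80 degrees.

80 degrees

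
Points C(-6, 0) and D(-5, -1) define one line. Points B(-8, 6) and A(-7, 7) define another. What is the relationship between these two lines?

Slope of line 1: m1 = (-1 - 0)/(-5 - -6) = -1/1 = -1
Slope of line 2: m2 = (7 - 6)/(-7 - -8) = 1/1 = 1
m1 * m2 = -1, so perpendicular.

Perpendicular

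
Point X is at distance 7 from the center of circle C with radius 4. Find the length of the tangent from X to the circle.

tangent = √(d² - r²) = √(7² - 4²) = √(49 - 16) = √33 = sqrt(33)

sqrt(33)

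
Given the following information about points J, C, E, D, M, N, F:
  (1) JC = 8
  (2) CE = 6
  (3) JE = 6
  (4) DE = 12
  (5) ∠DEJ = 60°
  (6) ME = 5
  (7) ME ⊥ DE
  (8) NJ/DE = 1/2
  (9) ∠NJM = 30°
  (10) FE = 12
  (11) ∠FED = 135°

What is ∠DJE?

Step 1: By the law of cosines on triangle JED: JD² = 6² + 12² − 2·6·12·cos(60°) = 108, so JD = 6·√3.
Step 2: By the inverse law of cosines on triangle DJE: cos(∠DJE) = ((6·√3)² + 6² − 12²) / (2·6·√3·6) = 0/124.71 = 0, so ∠DJE = 90°.

Therefore, the measure of angle ∠DJE = 90°.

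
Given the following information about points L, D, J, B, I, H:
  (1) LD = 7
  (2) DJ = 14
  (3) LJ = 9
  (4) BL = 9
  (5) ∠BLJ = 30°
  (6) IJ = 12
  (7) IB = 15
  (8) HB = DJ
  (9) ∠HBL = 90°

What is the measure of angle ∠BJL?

Step 1: By the law of cosines on triangle JLB: JB² = 9² + 9² − 2·9·9·cos(30°) = 21.7, so JB ≈ 4.66.
Step 2: By the inverse law of cosines on triangle BJL: cos(∠BJL) = (4.66² + 9² − 9²) / (2·4.66·9) = 21.7/83.86 = 0.2588, so ∠BJL = 75°.

Therefore, the measure of angle ∠BJL = 75°.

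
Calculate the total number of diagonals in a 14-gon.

Total line segments between 14 vertices = C(14,2) = 91.
Subtract the 14 sides: 91 - 14 = 77 diagonals.

77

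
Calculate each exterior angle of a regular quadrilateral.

Each exterior angle of a regular n-gon is 360 / n.
For n = 4: 360 / 4 = 90 degrees.

90 degrees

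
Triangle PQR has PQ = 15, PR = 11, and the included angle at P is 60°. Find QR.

By the law of cosines: QR^2 = PQ^2 + PR^2 - 2*PQ*PR*cos(P)
QR^2 = 15^2 + 11^2 - 2*15*11*cos(60°)
QR^2 = 225 + 121 - 330*(1/2)
QR^2 = 181
QR = sqrt(181)

sqrt(181)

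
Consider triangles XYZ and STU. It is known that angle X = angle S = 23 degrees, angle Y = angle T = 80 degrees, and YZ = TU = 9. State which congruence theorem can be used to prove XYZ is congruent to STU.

The given information matches AAS: Two pairs of corresponding angles and a non-included side are equal (Angle-Angle-Side).

AAS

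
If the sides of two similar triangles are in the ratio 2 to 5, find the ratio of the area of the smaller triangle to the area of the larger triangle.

Area scales with the square of linear dimensions. If every length is multiplied by 2/5, then the area is multiplied by (2/5)^2 = 4/25.
The area ratio is 4:25.

4:25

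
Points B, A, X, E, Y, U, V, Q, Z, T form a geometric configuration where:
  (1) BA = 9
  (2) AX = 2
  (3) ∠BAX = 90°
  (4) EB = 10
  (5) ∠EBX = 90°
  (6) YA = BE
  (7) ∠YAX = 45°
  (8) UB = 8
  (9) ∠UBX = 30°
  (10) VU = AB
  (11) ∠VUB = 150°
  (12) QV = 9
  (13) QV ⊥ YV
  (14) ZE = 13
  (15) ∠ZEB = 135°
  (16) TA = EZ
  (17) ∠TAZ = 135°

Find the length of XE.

Step 1: By the law of cosines on triangle BAX: BX² = 9² + 2² − 2·9·2·cos(90°) = 85, so BX = √85.
Step 2: By the law of cosines on triangle XBE: XE² = √85² + 10² − 2·√85·10·cos(90°) = 185, so XE = √185.

Therefore, the length of XE = √185.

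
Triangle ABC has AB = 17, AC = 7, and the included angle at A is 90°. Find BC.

By the law of cosines: BC^2 = AB^2 + AC^2 - 2*AB*AC*cos(A)
BC^2 = 17^2 + 7^2 - 2*17*7*cos(90°)
BC^2 = 289 + 49 - 238*(0)
BC^2 = 338
BC = 13*sqrt(2)

13*sqrt(2)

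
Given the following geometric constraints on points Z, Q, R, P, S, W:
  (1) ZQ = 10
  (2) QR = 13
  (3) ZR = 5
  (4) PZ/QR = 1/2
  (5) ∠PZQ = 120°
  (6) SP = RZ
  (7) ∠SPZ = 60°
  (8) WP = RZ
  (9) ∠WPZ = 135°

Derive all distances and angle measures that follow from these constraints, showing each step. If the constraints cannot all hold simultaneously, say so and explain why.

The constraints are consistent.

From the given relations:
  PZ = 1/2·QR = 1/2·13 ≈ 6.5
  SP = RZ = 5
  WP = RZ = 5

Step 1: From ZP = 6.5, PS = 5, and ∠ZPS = 60°, by the law of cosines:
  ZS² = ZP² + PS² - 2·ZP·PS·cos(60°) = 42.25 + 25 - 32.5 = 34.75
  ZS ≈ 5.89

Step 2: From ZP = 6.5, PW = 5, and ∠ZPW = 135°, by the law of cosines:
  ZW² = ZP² + PW² - 2·ZP·PW·cos(135°) = 42.25 + 25 + 45.96 = 113.2
  ZW ≈ 10.64

Step 3: From QZ = 10, ZP = 6.5, and ∠QZP = 120°, by the law of cosines:
  QP² = QZ² + ZP² - 2·QZ·ZP·cos(120°) = 100 + 42.25 + 65 = 207.2
  QP ≈ 14.4

Step 4: From ZQ = 10, ZR = 5, QR = 13, by the inverse law of cosines:
  cos(∠QZR) = (ZQ² + ZR² - QR²) / (2·ZQ·ZR)
  ∠QZR = 116.1°

Step 5: From QR = 13, QZ = 10, RZ = 5, by the inverse law of cosines:
  cos(∠RQZ) = (QR² + QZ² - RZ²) / (2·QR·QZ)
  ∠RQZ = 20.21°

Step 6: From RQ = 13, RZ = 5, QZ = 10, by the inverse law of cosines:
  cos(∠QRZ) = (RQ² + RZ² - QZ²) / (2·RQ·RZ)
  ∠QRZ = 43.69°

Step 7: From ZP = 6.5, ZS = 5.89, PS = 5, by the inverse law of cosines:
  cos(∠PZS) = (ZP² + ZS² - PS²) / (2·ZP·ZS)
  ∠PZS = 47.27°

Step 8: From ZP = 6.5, ZW = 10.64, PW = 5, by the inverse law of cosines:
  cos(∠PZW) = (ZP² + ZW² - PW²) / (2·ZP·ZW)
  ∠PZW = 19.41°

Step 9: From QP = 14.4, QZ = 10, PZ = 6.5, by the inverse law of cosines:
  cos(∠PQZ) = (QP² + QZ² - PZ²) / (2·QP·QZ)
  ∠PQZ = 23.02°

Step 10: From PQ = 14.4, PZ = 6.5, QZ = 10, by the inverse law of cosines:
  cos(∠QPZ) = (PQ² + PZ² - QZ²) / (2·PQ·PZ)
  ∠QPZ = 36.98°

Step 11: From SP = 5, SZ = 5.89, PZ = 6.5, by the inverse law of cosines:
  cos(∠PSZ) = (SP² + SZ² - PZ²) / (2·SP·SZ)
  ∠PSZ = 72.73°

Step 12: From WP = 5, WZ = 10.64, PZ = 6.5, by the inverse law of cosines:
  cos(∠PWZ) = (WP² + WZ² - PZ²) / (2·WP·WZ)
  ∠PWZ = 25.59°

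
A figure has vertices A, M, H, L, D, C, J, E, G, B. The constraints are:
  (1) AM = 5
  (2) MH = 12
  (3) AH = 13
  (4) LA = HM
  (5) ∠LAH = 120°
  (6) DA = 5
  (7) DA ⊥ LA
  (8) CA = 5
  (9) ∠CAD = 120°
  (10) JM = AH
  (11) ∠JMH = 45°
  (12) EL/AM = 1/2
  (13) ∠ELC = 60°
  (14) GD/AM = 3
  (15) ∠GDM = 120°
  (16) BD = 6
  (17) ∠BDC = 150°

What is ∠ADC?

Step 1: By the law of cosines on triangle DAC: DC² = 5² + 5² − 2·5·5·cos(120°) = 75, so DC = 5·√3.
Step 2: By the inverse law of cosines on triangle ADC: cos(∠ADC) = (5² + (5·√3)² − 5²) / (2·5·5·√3) = 75/86.6 = 0.866, so ∠ADC = 30°.

Therefore, the measure of angle ∠ADC = 30°.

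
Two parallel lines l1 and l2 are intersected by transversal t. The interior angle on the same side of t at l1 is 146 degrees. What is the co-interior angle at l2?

Co-interior (same-side interior) angles are between the parallel lines on the same side of the transversal.
Unlike corresponding or alternate interior angles, they are supplementary rather than equal.
So the angle = 180 - 146 = 34 degrees.

34 degrees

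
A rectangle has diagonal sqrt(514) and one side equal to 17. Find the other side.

Using the Pythagorean theorem: d^2 = a^2 + b^2
b^2 = d^2 - a^2
b^2 = 514 - 289
b^2 = 225
b = sqrt(225) = 15

15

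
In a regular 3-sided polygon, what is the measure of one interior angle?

Each interior angle of a regular n-gon is (n - 2) * 180 / n.
For n = 3: (3 - 2) * 180 / 3 = 180/3 = 60 degrees.

60 degrees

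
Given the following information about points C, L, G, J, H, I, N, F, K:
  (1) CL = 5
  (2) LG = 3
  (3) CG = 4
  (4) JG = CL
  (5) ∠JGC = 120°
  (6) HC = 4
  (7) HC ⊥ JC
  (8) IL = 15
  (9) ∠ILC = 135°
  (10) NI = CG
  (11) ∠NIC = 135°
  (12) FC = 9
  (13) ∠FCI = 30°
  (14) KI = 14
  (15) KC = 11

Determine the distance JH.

From the given relations: JG = CL = 5.
Step 1: By the law of cosines on triangle JGC: JC² = 5² + 4² − 2·5·4·cos(120°) = 61, so JC = √61.
Step 2: By the law of cosines on triangle JCH: JH² = √61² + 4² − 2·√61·4·cos(90°) = 77, so JH = √77.

Therefore, the length of JH = √77.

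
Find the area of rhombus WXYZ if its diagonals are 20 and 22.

The diagonals of a rhombus divide it into four right triangles.
Each triangle has legs 20/ 2 = 10 and 22/2 = 11, so each has area (1/2)*10*11 = 55.
Four such triangles give total area = (d1 * d2) / 2 = 220.

220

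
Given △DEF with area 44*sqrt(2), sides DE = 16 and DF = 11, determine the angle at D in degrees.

From the SAS area formula Area = (1/2)ab sin(C), rearranging gives sin(C) = 2*Area/(ab).
sin(C) = 2 * 44*sqrt(2) / (176) = sqrt(2)/2.
Therefore C = arcsin(sqrt(2)/2) = 45°.
Since sin(180° - C) = sin(C), the obtuse angle 135° gives the same area, so C = 45° or C = 135°.

45° or 135°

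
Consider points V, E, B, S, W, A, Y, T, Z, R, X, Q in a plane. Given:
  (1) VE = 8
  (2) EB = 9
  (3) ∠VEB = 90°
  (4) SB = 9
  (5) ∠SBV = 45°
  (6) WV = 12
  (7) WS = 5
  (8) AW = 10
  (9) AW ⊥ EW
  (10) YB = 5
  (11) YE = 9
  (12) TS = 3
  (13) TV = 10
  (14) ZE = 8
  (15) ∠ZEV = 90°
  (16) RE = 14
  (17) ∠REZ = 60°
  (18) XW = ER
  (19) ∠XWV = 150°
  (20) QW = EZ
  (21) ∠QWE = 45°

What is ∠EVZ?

Step 1: By the law of cosines on triangle VEZ: VZ² = 8² + 8² − 2·8·8·cos(90°) = 128, so VZ = 8·√2.
Step 2: By the inverse law of cosines on triangle EVZ: cos(∠EVZ) = (8² + (8·√2)² − 8²) / (2·8·8·√2) = 128/181.02 = 0.7071, so ∠EVZ = 45°.

Therefore, the measure of angle ∠EVZ = 45°.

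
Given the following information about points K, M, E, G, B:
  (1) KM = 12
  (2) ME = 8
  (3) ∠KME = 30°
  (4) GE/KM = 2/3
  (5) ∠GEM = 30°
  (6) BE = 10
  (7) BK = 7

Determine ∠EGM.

From the given relations: GE = 2/3·KM = 2/3·12 = 8.
Step 1: By the law of cosines on triangle GEM: GM² = 8² + 8² − 2·8·8·cos(30°) = 17.15, so GM ≈ 4.14.
Step 2: By the inverse law of cosines on triangle EGM: cos(∠EGM) = (8² + 4.14² − 8²) / (2·8·4.14) = 17.15/66.26 = 0.2588, so ∠EGM = 75°.

Therefore, the measure of angle ∠EGM = 75°.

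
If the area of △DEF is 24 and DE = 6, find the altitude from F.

Rearranging the area formula Area = (1/2) * base * height:
height = 2 * Area / base = 2 * 24 / 6 = 8.

8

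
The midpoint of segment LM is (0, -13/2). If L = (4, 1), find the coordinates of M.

Using the midpoint formula: M = ((x1 + x2)/2, (y1 + y2)/2)
We know M = (0, -13/2) and L = (4, 1)
For x: 0 = (4 + x2)/2, so x2 = 2*0 - 4 = -4
For y: -13/2 = (1 + y2)/2, so y2 = 2*-13/2 - 1 = -14
M = (-4, -14)

(-4, -14)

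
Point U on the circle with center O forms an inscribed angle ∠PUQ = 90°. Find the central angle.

By the inscribed angle theorem, the central angle is twice the inscribed angle.
Central angle = 2 × 90° = 180°

180°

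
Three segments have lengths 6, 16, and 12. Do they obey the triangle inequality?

For three segments to close into a triangle, no single side can be as long as the other two combined.
The longest side is 16, and 6 + 12 = 18 > 16.
A triangle can be formed.

Yes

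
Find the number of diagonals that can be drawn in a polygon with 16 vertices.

Total line segments between 16 vertices = C(16,2) = 120.
Subtract the 16 sides: 120 - 16 = 104 diagonals.

104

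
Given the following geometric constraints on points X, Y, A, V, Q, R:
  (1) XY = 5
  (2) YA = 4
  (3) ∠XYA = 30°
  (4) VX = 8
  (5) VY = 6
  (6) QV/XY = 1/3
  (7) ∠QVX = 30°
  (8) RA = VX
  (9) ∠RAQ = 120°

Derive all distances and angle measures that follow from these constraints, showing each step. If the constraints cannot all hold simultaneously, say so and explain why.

The constraints are consistent.

From the given relations:
  QV = 1/3·XY = 1/3·5 ≈ 1.67
  RA = VX = 8

Step 1: From XY = 5, YA = 4, and ∠XYA = 30°, by the law of cosines:
  XA² = XY² + YA² - 2·XY·YA·cos(30°) = 25 + 16 - 34.64 = 6.359
  XA ≈ 2.52

Step 2: From XV = 8, VQ = 1.67, and ∠XVQ = 30°, by the law of cosines:
  XQ² = XV² + VQ² - 2·XV·VQ·cos(30°) = 64 + 2.778 - 23.09 = 43.68
  XQ ≈ 6.61

Step 3: From XV = 8, XY = 5, VY = 6, by the inverse law of cosines:
  cos(∠VXY) = (XV² + XY² - VY²) / (2·XV·XY)
  ∠VXY = 48.51°

Step 4: From YV = 6, YX = 5, VX = 8, by the inverse law of cosines:
  cos(∠VYX) = (YV² + YX² - VX²) / (2·YV·YX)
  ∠VYX = 92.87°

Step 5: From VX = 8, VY = 6, XY = 5, by the inverse law of cosines:
  cos(∠XVY) = (VX² + VY² - XY²) / (2·VX·VY)
  ∠XVY = 38.62°

Step 6: From XA = 2.52, XY = 5, AY = 4, by the inverse law of cosines:
  cos(∠AXY) = (XA² + XY² - AY²) / (2·XA·XY)
  ∠AXY = 52.48°

Step 7: From XQ = 6.61, XV = 8, QV = 1.67, by the inverse law of cosines:
  cos(∠QXV) = (XQ² + XV² - QV²) / (2·XQ·XV)
  ∠QXV = 7.24°

Step 8: From AX = 2.52, AY = 4, XY = 5, by the inverse law of cosines:
  cos(∠XAY) = (AX² + AY² - XY²) / (2·AX·AY)
  ∠XAY = 97.52°

Step 9: From QV = 1.67, QX = 6.61, VX = 8, by the inverse law of cosines:
  cos(∠VQX) = (QV² + QX² - VX²) / (2·QV·QX)
  ∠VQX = 142.76°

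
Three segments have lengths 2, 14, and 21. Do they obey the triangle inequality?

Check the triangle inequality: 2 + 14 = 16 ≤ 21.
Since the sum of two sides does not exceed the third, no triangle can be formed.

No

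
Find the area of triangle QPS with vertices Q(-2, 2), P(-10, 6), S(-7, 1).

Using the Shoelace formula for a triangle:
Area = (1/2)|x0(y1 - y2) + x1(y2 - y0) + x2(y0 - y1)|
Area = (1/2)|-2(6 - 1) + -10(1 - 2) + -7(2 - 6)|
Area = (1/2)|-10 + 10 + 28|
Area = (1/2)|28|
Area = (1/2)(28)
Area = 14

14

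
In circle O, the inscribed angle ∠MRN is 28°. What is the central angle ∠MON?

By the inscribed angle theorem, the central angle is twice the inscribed angle.
Central angle = 2 × 28° = 56°

56°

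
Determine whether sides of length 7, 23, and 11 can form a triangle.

No.
The triangle inequality is violated: 7 + 11 = 18 ≤ 23.
These lengths cannot form a triangle.

No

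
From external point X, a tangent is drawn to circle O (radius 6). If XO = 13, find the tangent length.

The tangent, radius, and line from the external point to the center form a right triangle.
The right angle is where the tangent meets the radius.
By the Pythagorean theorem: tangent² + 6² = 13²
tangent² = 169 - 36 = 133
tangent = sqrt(133)

sqrt(133)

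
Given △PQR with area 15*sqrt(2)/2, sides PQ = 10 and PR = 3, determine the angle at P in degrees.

sin(C) = 2 * 15*sqrt(2)/2 / (10 * 3) = sqrt(2)/2, so C = arcsin(sqrt(2)/2) = 45°.
Since sin(180° - C) = sin(C), the obtuse angle 135° gives the same area, so C = 45° or C = 135°.

45° or 135°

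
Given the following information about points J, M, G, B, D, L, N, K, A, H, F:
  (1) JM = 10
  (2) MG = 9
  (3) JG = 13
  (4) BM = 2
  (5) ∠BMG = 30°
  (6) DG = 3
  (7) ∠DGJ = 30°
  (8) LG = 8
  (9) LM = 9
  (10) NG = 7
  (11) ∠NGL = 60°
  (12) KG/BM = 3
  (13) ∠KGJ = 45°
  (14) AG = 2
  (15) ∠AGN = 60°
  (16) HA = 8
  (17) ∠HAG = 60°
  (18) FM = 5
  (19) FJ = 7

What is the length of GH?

Step 1: By the law of cosines on triangle GAH: GH² = 2² + 8² − 2·2·8·cos(60°) = 52, so GH = 2·√13.

Therefore, the length of GH = 2·√13.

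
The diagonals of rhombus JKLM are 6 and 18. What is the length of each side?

The diagonals of a rhombus bisect each other at right angles.
Half-diagonals: 6/2 = 3 and 18/2 = 9
side = sqrt(3^2 + 9^2)
side = sqrt(9 + 81)
side = sqrt(90) = 3*sqrt(10)

3*sqrt(10)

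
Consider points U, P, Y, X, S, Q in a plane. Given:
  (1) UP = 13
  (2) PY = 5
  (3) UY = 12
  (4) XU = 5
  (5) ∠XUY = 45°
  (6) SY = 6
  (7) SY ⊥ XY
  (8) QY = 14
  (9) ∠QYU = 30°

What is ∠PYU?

Step 1: By the inverse law of cosines on triangle PYU: cos(∠PYU) = (5² + 12² − 13²) / (2·5·12) = 0/120 = 0, so ∠PYU = 90°.

Therefore, the measure of angle ∠PYU = 90°.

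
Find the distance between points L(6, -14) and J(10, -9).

d = sqrt((10 - 6)^2 + (-9 - -14)^2)
d = sqrt(4^2 + 5^2)
d = sqrt(16 + 25)
d = sqrt(41)

sqrt(41)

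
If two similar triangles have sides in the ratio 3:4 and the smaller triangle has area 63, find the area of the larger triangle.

Area ratio = (3/4)^2 = 9/16. Area of the larger triangle = 63 * 16/9 = 112.

112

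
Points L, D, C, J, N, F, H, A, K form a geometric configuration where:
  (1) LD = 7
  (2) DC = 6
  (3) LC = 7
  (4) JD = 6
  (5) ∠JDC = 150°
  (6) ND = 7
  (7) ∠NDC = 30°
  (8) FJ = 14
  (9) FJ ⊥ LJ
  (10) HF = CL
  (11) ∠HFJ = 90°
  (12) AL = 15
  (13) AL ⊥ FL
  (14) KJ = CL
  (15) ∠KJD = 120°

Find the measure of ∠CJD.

Step 1: By the law of cosines on triangle JDC: JC² = 6² + 6² − 2·6·6·cos(150°) = 134.35, so JC ≈ 11.59.
Step 2: By the inverse law of cosines on triangle CJD: cos(∠CJD) = (11.59² + 6² − 6²) / (2·11.59·6) = 134.35/139.09 = 0.9659, so ∠CJD = 15°.

Therefore, the measure of angle ∠CJD = 15°.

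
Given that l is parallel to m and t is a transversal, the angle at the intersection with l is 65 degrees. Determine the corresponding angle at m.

Corresponding angles are equal: 65 degrees.

65 degrees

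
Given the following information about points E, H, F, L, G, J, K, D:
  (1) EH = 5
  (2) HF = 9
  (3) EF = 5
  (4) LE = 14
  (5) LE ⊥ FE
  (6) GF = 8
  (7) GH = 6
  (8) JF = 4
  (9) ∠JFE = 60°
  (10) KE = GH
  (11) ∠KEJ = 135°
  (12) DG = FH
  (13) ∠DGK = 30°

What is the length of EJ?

Step 1: By the law of cosines on triangle EFJ: EJ² = 5² + 4² − 2·5·4·cos(60°) = 21, so EJ = √21.

Therefore, the length of EJ = √21.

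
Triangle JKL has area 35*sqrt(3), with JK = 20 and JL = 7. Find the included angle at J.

sin(C) = 2 * 35*sqrt(3) / (20 * 7) = sqrt(3)/2, so C = arcsin(sqrt(3)/2) = 60°.
Since sin(180° - C) = sin(C), the obtuse angle 120° gives the same area, so C = 60° or C = 120°.

60° or 120°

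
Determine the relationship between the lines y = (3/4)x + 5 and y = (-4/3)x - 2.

Slope of line 1: m1 = 3/4
Slope of line 2: m2 = -4/3
Two lines are perpendicular when the product of their slopes is -1 (negative reciprocals).
m1 * m2 = (3/4) * (-4/3) = -1, confirming perpendicularity.

Perpendicular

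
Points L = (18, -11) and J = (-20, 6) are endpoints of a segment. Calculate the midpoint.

The midpoint is the average of the coordinates:
x: (18 + -20)/2 = -1
y: (-11 + 6)/2 = -5/2
Midpoint = (-1, -5/2)

(-1, -5/2)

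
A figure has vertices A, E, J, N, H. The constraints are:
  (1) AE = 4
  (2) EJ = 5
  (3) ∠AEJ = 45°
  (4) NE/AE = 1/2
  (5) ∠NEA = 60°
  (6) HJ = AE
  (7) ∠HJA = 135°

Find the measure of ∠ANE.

From the given relations: NE = 1/2·AE = 1/2·4 = 2.
Step 1: By the law of cosines on triangle NEA: NA² = 2² + 4² − 2·2·4·cos(60°) = 12, so NA = 2·√3.
Step 2: By the inverse law of cosines on triangle ANE: cos(∠ANE) = ((2·√3)² + 2² − 4²) / (2·2·√3·2) = 0/13.86 = 0, so ∠ANE = 90°.

Therefore, the measure of angle ∠ANE = 90°.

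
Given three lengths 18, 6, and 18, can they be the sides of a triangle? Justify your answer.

Check all three triangle inequalities:
18 + 6 = 24 > 18 ✓
18 + 18 = 36 > 6 ✓
6 + 18 = 24 > 18 ✓
All conditions hold, so these sides form a valid triangle.

Yes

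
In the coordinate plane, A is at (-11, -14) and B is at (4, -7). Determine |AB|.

The horizontal distance is |4 - -11| = 15 and the vertical distance is |-7 - -14| = 7.
By the Pythagorean theorem, d = sqrt(15^2 + 7^2) = sqrt(274).

sqrt(274)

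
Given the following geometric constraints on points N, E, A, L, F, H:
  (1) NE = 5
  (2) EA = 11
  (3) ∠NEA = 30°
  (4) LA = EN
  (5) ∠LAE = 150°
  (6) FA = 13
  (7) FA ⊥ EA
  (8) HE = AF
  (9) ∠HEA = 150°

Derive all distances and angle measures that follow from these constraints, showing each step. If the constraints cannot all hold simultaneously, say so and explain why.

The constraints are consistent.

From the given relations:
  LA = EN = 5
  HE = AF = 13

Step 1: From NE = 5, EA = 11, and ∠NEA = 30°, by the law of cosines:
  NA² = NE² + EA² - 2·NE·EA·cos(30°) = 25 + 121 - 95.26 = 50.74
  NA ≈ 7.12

Step 2: From EA = 11, AL = 5, and ∠EAL = 150°, by the law of cosines:
  EL² = EA² + AL² - 2·EA·AL·cos(150°) = 121 + 25 + 95.26 = 241.3
  EL ≈ 15.53

Step 3: From EA = 11, AF = 13, and ∠EAF = 90°, by the law of cosines:
  EF² = EA² + AF² - 2·EA·AF·cos(90°) = 121 + 169 - 0 = 290
  EF ≈ 17.03

Step 4: From AE = 11, EH = 13, and ∠AEH = 150°, by the law of cosines:
  AH² = AE² + EH² - 2·AE·EH·cos(150°) = 121 + 169 + 247.7 = 537.7
  AH ≈ 23.19

Step 5: From NA = 7.12, NE = 5, AE = 11, by the inverse law of cosines:
  cos(∠ANE) = (NA² + NE² - AE²) / (2·NA·NE)
  ∠ANE = 129.45°

Step 6: From EA = 11, EF = 17.03, AF = 13, by the inverse law of cosines:
  cos(∠AEF) = (EA² + EF² - AF²) / (2·EA·EF)
  ∠AEF = 49.76°

Step 7: From EA = 11, EL = 15.53, AL = 5, by the inverse law of cosines:
  cos(∠AEL) = (EA² + EL² - AL²) / (2·EA·EL)
  ∠AEL = 9.26°

Step 8: From AE = 11, AH = 23.19, EH = 13, by the inverse law of cosines:
  cos(∠EAH) = (AE² + AH² - EH²) / (2·AE·AH)
  ∠EAH = 16.28°

Step 9: From AE = 11, AN = 7.12, EN = 5, by the inverse law of cosines:
  cos(∠EAN) = (AE² + AN² - EN²) / (2·AE·AN)
  ∠EAN = 20.55°

Step 10: From LA = 5, LE = 15.53, AE = 11, by the inverse law of cosines:
  cos(∠ALE) = (LA² + LE² - AE²) / (2·LA·LE)
  ∠ALE = 20.74°

Step 11: From FA = 13, FE = 17.03, AE = 11, by the inverse law of cosines:
  cos(∠AFE) = (FA² + FE² - AE²) / (2·FA·FE)
  ∠AFE = 40.24°

Step 12: From HA = 23.19, HE = 13, AE = 11, by the inverse law of cosines:
  cos(∠AHE) = (HA² + HE² - AE²) / (2·HA·HE)
  ∠AHE = 13.72°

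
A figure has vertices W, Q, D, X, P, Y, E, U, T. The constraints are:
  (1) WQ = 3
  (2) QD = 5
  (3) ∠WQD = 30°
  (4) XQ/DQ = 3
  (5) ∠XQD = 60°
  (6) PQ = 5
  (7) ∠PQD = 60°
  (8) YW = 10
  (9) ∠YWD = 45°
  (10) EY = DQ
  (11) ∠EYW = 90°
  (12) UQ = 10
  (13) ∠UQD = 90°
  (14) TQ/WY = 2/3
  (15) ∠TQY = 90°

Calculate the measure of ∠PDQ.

Step 1: By the law of cosines on triangle DQP: DP² = 5² + 5² − 2·5·5·cos(60°) = 25, so DP = 5.
Step 2: By the inverse law of cosines on triangle PDQ: cos(∠PDQ) = (5² + 5² − 5²) / (2·5·5) = 25/50 = 0.5, so ∠PDQ = 60°.

Therefore, the measure of angle ∠PDQ = 60°.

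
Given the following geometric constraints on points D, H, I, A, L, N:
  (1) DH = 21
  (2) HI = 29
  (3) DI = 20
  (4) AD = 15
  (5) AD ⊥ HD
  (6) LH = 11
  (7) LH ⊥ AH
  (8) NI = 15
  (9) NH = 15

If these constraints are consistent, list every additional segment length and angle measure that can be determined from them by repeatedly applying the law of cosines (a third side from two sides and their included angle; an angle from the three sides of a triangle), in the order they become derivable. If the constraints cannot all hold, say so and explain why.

The constraints are consistent. Derivable facts, in order:
After 1 step:
- HA = 3·√74
- ∠DHI = 43.6°
- ∠DIH = 46.4°
- ∠HDI = 90°
- ∠HIN = 14.84°
- ∠HNI = 150.33°
- ∠IHN = 14.84°
After 2 steps:
- AL ≈ 28.05
- ∠AHD = 35.54°
- ∠DAH = 54.46°
After 3 steps:
- ∠ALH = 66.91°
- ∠HAL = 23.09°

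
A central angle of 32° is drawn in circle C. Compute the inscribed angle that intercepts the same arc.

An inscribed angle intercepts an arc from a point on the circle, while the central angle intercepts the same arc from the center.
The inscribed angle is always half the central angle: 32° / 2 = 16°.

16°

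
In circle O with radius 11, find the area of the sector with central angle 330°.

The full circle has area πr² = π(11)² = 121*pi.
The sector covers 330° out of 360°, a fraction of 11/12.
Sector area = 121*pi × 11/12 = 1331*pi/12.

1331*pi/12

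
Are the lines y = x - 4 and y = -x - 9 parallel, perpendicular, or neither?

Slope of line 1: m1 = 1
Slope of line 2: m2 = -1
m1 * m2 = -1, so perpendicular.

Perpendicular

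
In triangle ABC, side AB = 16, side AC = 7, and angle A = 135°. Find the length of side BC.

When two sides and the included angle are known, the law of cosines gives the third side.
c^2 = a^2 + b^2 - 2ab cos(C) generalizes the Pythagorean theorem to non-right triangles.
Here: BC^2 = 256 + 49 - 224*(-sqrt(2)/2) = 112*sqrt(2) + 305
BC = sqrt(112*sqrt(2) + 305)

sqrt(112*sqrt(2) + 305)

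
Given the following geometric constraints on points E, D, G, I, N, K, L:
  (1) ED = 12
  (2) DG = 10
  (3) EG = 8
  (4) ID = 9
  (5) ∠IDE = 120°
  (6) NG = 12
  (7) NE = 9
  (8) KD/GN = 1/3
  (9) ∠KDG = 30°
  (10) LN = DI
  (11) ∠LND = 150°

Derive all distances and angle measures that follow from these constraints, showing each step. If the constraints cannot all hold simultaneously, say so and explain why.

The constraints are consistent.

From the given relations:
  KD = 1/3·GN = 1/3·12 = 4
  LN = DI = 9

Step 1: From ED = 12, DI = 9, and ∠EDI = 120°, by the law of cosines:
  EI² = ED² + DI² - 2·ED·DI·cos(120°) = 144 + 81 + 108 = 333
  EI = 3·√37

Step 2: From GD = 10, DK = 4, and ∠GDK = 30°, by the law of cosines:
  GK² = GD² + DK² - 2·GD·DK·cos(30°) = 100 + 16 - 69.28 = 46.72
  GK ≈ 6.84

Step 3: From ED = 12, EG = 8, DG = 10, by the inverse law of cosines:
  cos(∠DEG) = (ED² + EG² - DG²) / (2·ED·EG)
  ∠DEG = 55.77°

Step 4: From EG = 8, EN = 9, GN = 12, by the inverse law of cosines:
  cos(∠GEN) = (EG² + EN² - GN²) / (2·EG·EN)
  ∠GEN = 89.6°

Step 5: From DE = 12, DG = 10, EG = 8, by the inverse law of cosines:
  cos(∠EDG) = (DE² + DG² - EG²) / (2·DE·DG)
  ∠EDG = 41.41°

Step 6: From GD = 10, GE = 8, DE = 12, by the inverse law of cosines:
  cos(∠DGE) = (GD² + GE² - DE²) / (2·GD·GE)
  ∠DGE = 82.82°

Step 7: From GE = 8, GN = 12, EN = 9, by the inverse law of cosines:
  cos(∠EGN) = (GE² + GN² - EN²) / (2·GE·GN)
  ∠EGN = 48.59°

Step 8: From NE = 9, NG = 12, EG = 8, by the inverse law of cosines:
  cos(∠ENG) = (NE² + NG² - EG²) / (2·NE·NG)
  ∠ENG = 41.81°

Step 9: From ED = 12, EI = 3·√37, DI = 9, by the inverse law of cosines:
  cos(∠DEI) = (ED² + EI² - DI²) / (2·ED·EI)
  ∠DEI = 25.28°

Step 10: From GD = 10, GK = 6.84, DK = 4, by the inverse law of cosines:
  cos(∠DGK) = (GD² + GK² - DK²) / (2·GD·GK)
  ∠DGK = 17.01°

Step 11: From ID = 9, IE = 3·√37, DE = 12, by the inverse law of cosines:
  cos(∠DIE) = (ID² + IE² - DE²) / (2·ID·IE)
  ∠DIE = 34.72°

Step 12: From KD = 4, KG = 6.84, DG = 10, by the inverse law of cosines:
  cos(∠DKG) = (KD² + KG² - DG²) / (2·KD·KG)
  ∠DKG = 132.99°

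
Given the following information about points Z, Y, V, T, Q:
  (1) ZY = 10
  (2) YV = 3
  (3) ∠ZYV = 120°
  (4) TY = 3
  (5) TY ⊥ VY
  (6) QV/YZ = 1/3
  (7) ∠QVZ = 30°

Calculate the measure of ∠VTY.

Step 1: By the law of cosines on triangle TYV: TV² = 3² + 3² − 2·3·3·cos(90°) = 18, so TV = 3·√2.
Step 2: By the inverse law of cosines on triangle VTY: cos(∠VTY) = ((3·√2)² + 3² − 3²) / (2·3·√2·3) = 18/25.46 = 0.7071, so ∠VTY = 45°.

Therefore, the measure of angle ∠VTY = 45°.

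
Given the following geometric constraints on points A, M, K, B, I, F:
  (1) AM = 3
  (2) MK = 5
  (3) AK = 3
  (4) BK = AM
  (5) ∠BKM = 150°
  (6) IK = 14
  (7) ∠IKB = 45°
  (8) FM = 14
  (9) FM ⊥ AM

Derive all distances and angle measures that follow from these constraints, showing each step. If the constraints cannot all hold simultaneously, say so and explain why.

The constraints are consistent.

From the given relations:
  BK = AM = 3

Step 1: From AM = 3, MF = 14, and ∠AMF = 90°, by the law of cosines:
  AF² = AM² + MF² - 2·AM·MF·cos(90°) = 9 + 196 - 0 = 205
  AF ≈ 14.32

Step 2: From MK = 5, KB = 3, and ∠MKB = 150°, by the law of cosines:
  MB² = MK² + KB² - 2·MK·KB·cos(150°) = 25 + 9 + 25.98 = 59.98
  MB ≈ 7.74

Step 3: From BK = 3, KI = 14, and ∠BKI = 45°, by the law of cosines:
  BI² = BK² + KI² - 2·BK·KI·cos(45°) = 9 + 196 - 59.4 = 145.6
  BI ≈ 12.07

Step 4: From AK = 3, AM = 3, KM = 5, by the inverse law of cosines:
  cos(∠KAM) = (AK² + AM² - KM²) / (2·AK·AM)
  ∠KAM = 112.89°

Step 5: From MA = 3, MK = 5, AK = 3, by the inverse law of cosines:
  cos(∠AMK) = (MA² + MK² - AK²) / (2·MA·MK)
  ∠AMK = 33.56°

Step 6: From KA = 3, KM = 5, AM = 3, by the inverse law of cosines:
  cos(∠AKM) = (KA² + KM² - AM²) / (2·KA·KM)
  ∠AKM = 33.56°

Step 7: From AF = 14.32, AM = 3, FM = 14, by the inverse law of cosines:
  cos(∠FAM) = (AF² + AM² - FM²) / (2·AF·AM)
  ∠FAM = 77.91°

Step 8: From MB = 7.74, MK = 5, BK = 3, by the inverse law of cosines:
  cos(∠BMK) = (MB² + MK² - BK²) / (2·MB·MK)
  ∠BMK = 11.17°

Step 9: From BI = 12.07, BK = 3, IK = 14, by the inverse law of cosines:
  cos(∠IBK) = (BI² + BK² - IK²) / (2·BI·BK)
  ∠IBK = 124.87°

Step 10: From BK = 3, BM = 7.74, KM = 5, by the inverse law of cosines:
  cos(∠KBM) = (BK² + BM² - KM²) / (2·BK·BM)
  ∠KBM = 18.83°

Step 11: From IB = 12.07, IK = 14, BK = 3, by the inverse law of cosines:
  cos(∠BIK) = (IB² + IK² - BK²) / (2·IB·IK)
  ∠BIK = 10.13°

Step 12: From FA = 14.32, FM = 14, AM = 3, by the inverse law of cosines:
  cos(∠AFM) = (FA² + FM² - AM²) / (2·FA·FM)
  ∠AFM = 12.09°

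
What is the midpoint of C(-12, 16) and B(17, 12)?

The midpoint is the point halfway along the segment.
Move half the horizontal distance: -12 + (17 - -12)/2 = -12 + 29/2 = 5/2
Move half the vertical distance: 16 + (12 - 16)/2 = 16 + -4/2 = 14
Midpoint = (5/2, 14)

(5/2, 14)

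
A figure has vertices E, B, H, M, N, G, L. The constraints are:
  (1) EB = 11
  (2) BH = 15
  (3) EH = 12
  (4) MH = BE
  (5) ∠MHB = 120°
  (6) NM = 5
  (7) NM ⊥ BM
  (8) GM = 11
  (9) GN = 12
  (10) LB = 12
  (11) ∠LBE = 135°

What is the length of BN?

From the given relations: MH = BE = 11.
Step 1: By the law of cosines on triangle BHM: BM² = 15² + 11² − 2·15·11·cos(120°) = 511, so BM ≈ 22.61.
Step 2: By the law of cosines on triangle BMN: BN² = 22.61² + 5² − 2·22.61·5·cos(90°) = 536, so BN = 2·√134.

Therefore, the length of BN = 2·√134.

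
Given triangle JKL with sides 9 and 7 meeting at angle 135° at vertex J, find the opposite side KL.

By the law of cosines: KL^2 = JK^2 + JL^2 - 2*JK*JL*cos(J)
KL^2 = 9^2 + 7^2 - 2*9*7*cos(135°)
KL^2 = 81 + 49 - 126*(-sqrt(2)/2)
KL^2 = 63*sqrt(2) + 130
KL = sqrt(63*sqrt(2) + 130)

sqrt(63*sqrt(2) + 130)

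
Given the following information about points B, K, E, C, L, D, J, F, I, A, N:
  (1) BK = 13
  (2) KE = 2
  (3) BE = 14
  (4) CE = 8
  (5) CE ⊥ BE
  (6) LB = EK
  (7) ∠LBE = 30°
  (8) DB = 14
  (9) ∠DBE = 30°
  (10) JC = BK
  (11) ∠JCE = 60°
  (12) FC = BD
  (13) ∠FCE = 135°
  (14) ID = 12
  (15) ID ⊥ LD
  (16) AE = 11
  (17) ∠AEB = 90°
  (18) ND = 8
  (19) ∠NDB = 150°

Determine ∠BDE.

Step 1: By the law of cosines on triangle DBE: DE² = 14² + 14² − 2·14·14·cos(30°) = 52.52, so DE ≈ 7.25.
Step 2: By the inverse law of cosines on triangle BDE: cos(∠BDE) = (14² + 7.25² − 14²) / (2·14·7.25) = 52.52/202.91 = 0.2588, so ∠BDE = 75°.

Therefore, the measure of angle ∠BDE = 75°.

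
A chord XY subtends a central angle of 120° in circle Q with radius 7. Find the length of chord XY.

Chord = 2(7) sin(60°) = 7*sqrt(3)

7*sqrt(3)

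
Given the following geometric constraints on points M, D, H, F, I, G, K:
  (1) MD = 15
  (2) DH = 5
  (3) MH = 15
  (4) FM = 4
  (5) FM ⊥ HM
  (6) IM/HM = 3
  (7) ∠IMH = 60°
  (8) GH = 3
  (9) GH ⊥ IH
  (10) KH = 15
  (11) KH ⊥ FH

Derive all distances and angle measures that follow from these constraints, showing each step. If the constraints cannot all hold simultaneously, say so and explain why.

The constraints are consistent.

From the given relations:
  IM = 3·HM = 3·15 = 45

Step 1: From HM = 15, MF = 4, and ∠HMF = 90°, by the law of cosines:
  HF² = HM² + MF² - 2·HM·MF·cos(90°) = 225 + 16 - 0 = 241
  HF ≈ 15.52

Step 2: From HM = 15, MI = 45, and ∠HMI = 60°, by the law of cosines:
  HI² = HM² + MI² - 2·HM·MI·cos(60°) = 225 + 2025 - 675 = 1575
  HI = 15·√7

Step 3: From MD = 15, MH = 15, DH = 5, by the inverse law of cosines:
  cos(∠DMH) = (MD² + MH² - DH²) / (2·MD·MH)
  ∠DMH = 19.19°

Step 4: From DH = 5, DM = 15, HM = 15, by the inverse law of cosines:
  cos(∠HDM) = (DH² + DM² - HM²) / (2·DH·DM)
  ∠HDM = 80.41°

Step 5: From HD = 5, HM = 15, DM = 15, by the inverse law of cosines:
  cos(∠DHM) = (HD² + HM² - DM²) / (2·HD·HM)
  ∠DHM = 80.41°

Step 6: From FH = 15.52, HK = 15, and ∠FHK = 90°, by the law of cosines:
  FK² = FH² + HK² - 2·FH·HK·cos(90°) = 241 + 225 - 0 = 466
  FK ≈ 21.59

Step 7: From IH = 15·√7, HG = 3, and ∠IHG = 90°, by the law of cosines:
  IG² = IH² + HG² - 2·IH·HG·cos(90°) = 1575 + 9 - 0 = 1584
  IG = 12·√11

Step 8: From HF = 15.52, HM = 15, FM = 4, by the inverse law of cosines:
  cos(∠FHM) = (HF² + HM² - FM²) / (2·HF·HM)
  ∠FHM = 14.93°

Step 9: From HI = 15·√7, HM = 15, IM = 45, by the inverse law of cosines:
  cos(∠IHM) = (HI² + HM² - IM²) / (2·HI·HM)
  ∠IHM = 100.89°

Step 10: From FH = 15.52, FM = 4, HM = 15, by the inverse law of cosines:
  cos(∠HFM) = (FH² + FM² - HM²) / (2·FH·FM)
  ∠HFM = 75.07°

Step 11: From IH = 15·√7, IM = 45, HM = 15, by the inverse law of cosines:
  cos(∠HIM) = (IH² + IM² - HM²) / (2·IH·IM)
  ∠HIM = 19.11°

Step 12: From FH = 15.52, FK = 21.59, HK = 15, by the inverse law of cosines:
  cos(∠HFK) = (FH² + FK² - HK²) / (2·FH·FK)
  ∠HFK = 44.02°

Step 13: From IG = 12·√11, IH = 15·√7, GH = 3, by the inverse law of cosines:
  cos(∠GIH) = (IG² + IH² - GH²) / (2·IG·IH)
  ∠GIH = 4.32°

Step 14: From GH = 3, GI = 12·√11, HI = 15·√7, by the inverse law of cosines:
  cos(∠HGI) = (GH² + GI² - HI²) / (2·GH·GI)
  ∠HGI = 85.68°

Step 15: From KF = 21.59, KH = 15, FH = 15.52, by the inverse law of cosines:
  cos(∠FKH) = (KF² + KH² - FH²) / (2·KF·KH)
  ∠FKH = 45.98°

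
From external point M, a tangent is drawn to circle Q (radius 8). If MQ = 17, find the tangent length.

tangent = √(d² - r²) = √(17² - 8²) = √(289 - 64) = √225 = 15

15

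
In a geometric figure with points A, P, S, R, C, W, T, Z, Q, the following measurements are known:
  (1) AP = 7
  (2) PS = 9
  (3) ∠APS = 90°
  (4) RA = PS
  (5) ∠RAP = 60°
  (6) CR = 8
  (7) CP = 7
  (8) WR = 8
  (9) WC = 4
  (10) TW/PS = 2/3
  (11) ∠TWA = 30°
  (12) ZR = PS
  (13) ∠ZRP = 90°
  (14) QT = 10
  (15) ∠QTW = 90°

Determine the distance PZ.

From the given relations: RA = PS = 9; ZR = PS = 9.
Step 1: By the law of cosines on triangle PAR: PR² = 7² + 9² − 2·7·9·cos(60°) = 67, so PR = √67.
Step 2: By the law of cosines on triangle PRZ: PZ² = √67² + 9² − 2·√67·9·cos(90°) = 148, so PZ = 2·√37.

Therefore, the length of PZ = 2·√37.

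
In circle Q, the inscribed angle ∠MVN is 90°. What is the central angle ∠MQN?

By the inscribed angle theorem, the central angle is twice the inscribed angle.
Central angle = 2 × 90° = 180°

180°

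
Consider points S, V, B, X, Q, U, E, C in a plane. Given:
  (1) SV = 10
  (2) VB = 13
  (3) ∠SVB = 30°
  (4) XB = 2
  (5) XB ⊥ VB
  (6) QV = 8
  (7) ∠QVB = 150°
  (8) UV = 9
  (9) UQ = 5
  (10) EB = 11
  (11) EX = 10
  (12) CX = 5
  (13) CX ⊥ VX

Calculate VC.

Step 1: By the law of cosines on triangle XBV: XV² = 2² + 13² − 2·2·13·cos(90°) = 173, so XV = √173.
Step 2: By the law of cosines on triangle VXC: VC² = √173² + 5² − 2·√173·5·cos(90°) = 198, so VC = 3·√22.

Therefore, the length of VC = 3·√22.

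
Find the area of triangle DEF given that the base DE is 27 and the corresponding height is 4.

Area = (1/2)(27)(4) = 54

54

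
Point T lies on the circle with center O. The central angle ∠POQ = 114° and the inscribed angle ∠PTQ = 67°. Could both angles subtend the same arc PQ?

By the inscribed angle theorem, the inscribed angle for a central angle of 114° should be 114° / 2 = 57°.
The given inscribed angle is 67°, which does not equal 57°.
Therefore, no, they do not correspond to the same arc.

No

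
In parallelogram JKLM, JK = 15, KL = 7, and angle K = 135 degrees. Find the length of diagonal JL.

Using the law of cosines:
d^2 = 15^2 + 7^2 - 2(15)(7)cos(135 degrees)
d^2 = 225 + 49 - 210*-sqrt(2)/2
d^2 = 105*sqrt(2) + 274
d = sqrt(105*sqrt(2) + 274)

sqrt(105*sqrt(2) + 274)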